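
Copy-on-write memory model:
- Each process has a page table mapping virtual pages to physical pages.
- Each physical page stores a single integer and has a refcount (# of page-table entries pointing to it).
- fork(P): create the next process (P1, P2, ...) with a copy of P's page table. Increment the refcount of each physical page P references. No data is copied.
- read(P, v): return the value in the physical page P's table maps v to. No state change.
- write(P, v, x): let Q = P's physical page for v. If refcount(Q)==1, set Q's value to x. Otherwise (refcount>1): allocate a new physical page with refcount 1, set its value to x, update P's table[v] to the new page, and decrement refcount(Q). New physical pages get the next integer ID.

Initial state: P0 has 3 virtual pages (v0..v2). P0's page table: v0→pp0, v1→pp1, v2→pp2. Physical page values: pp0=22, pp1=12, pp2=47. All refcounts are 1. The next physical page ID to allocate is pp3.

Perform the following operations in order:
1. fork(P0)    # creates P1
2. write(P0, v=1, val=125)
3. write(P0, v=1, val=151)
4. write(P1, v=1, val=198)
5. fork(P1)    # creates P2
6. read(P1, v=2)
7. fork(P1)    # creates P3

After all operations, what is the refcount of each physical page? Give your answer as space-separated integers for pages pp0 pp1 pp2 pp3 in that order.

Answer: 4 3 4 1

Derivation:
Op 1: fork(P0) -> P1. 3 ppages; refcounts: pp0:2 pp1:2 pp2:2
Op 2: write(P0, v1, 125). refcount(pp1)=2>1 -> COPY to pp3. 4 ppages; refcounts: pp0:2 pp1:1 pp2:2 pp3:1
Op 3: write(P0, v1, 151). refcount(pp3)=1 -> write in place. 4 ppages; refcounts: pp0:2 pp1:1 pp2:2 pp3:1
Op 4: write(P1, v1, 198). refcount(pp1)=1 -> write in place. 4 ppages; refcounts: pp0:2 pp1:1 pp2:2 pp3:1
Op 5: fork(P1) -> P2. 4 ppages; refcounts: pp0:3 pp1:2 pp2:3 pp3:1
Op 6: read(P1, v2) -> 47. No state change.
Op 7: fork(P1) -> P3. 4 ppages; refcounts: pp0:4 pp1:3 pp2:4 pp3:1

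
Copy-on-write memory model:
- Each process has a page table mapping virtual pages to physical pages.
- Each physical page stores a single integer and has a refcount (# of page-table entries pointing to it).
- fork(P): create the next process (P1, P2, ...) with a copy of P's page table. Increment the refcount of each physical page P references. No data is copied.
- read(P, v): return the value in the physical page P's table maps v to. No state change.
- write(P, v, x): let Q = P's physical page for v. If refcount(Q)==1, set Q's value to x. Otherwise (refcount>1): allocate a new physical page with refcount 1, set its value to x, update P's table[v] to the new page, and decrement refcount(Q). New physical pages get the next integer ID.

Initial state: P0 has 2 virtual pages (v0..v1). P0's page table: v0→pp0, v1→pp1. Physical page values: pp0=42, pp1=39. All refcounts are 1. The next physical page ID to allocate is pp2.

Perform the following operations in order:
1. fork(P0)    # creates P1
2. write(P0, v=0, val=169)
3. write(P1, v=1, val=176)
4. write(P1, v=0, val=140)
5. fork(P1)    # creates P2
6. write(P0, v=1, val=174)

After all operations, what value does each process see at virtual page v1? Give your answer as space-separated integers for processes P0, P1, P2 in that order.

Op 1: fork(P0) -> P1. 2 ppages; refcounts: pp0:2 pp1:2
Op 2: write(P0, v0, 169). refcount(pp0)=2>1 -> COPY to pp2. 3 ppages; refcounts: pp0:1 pp1:2 pp2:1
Op 3: write(P1, v1, 176). refcount(pp1)=2>1 -> COPY to pp3. 4 ppages; refcounts: pp0:1 pp1:1 pp2:1 pp3:1
Op 4: write(P1, v0, 140). refcount(pp0)=1 -> write in place. 4 ppages; refcounts: pp0:1 pp1:1 pp2:1 pp3:1
Op 5: fork(P1) -> P2. 4 ppages; refcounts: pp0:2 pp1:1 pp2:1 pp3:2
Op 6: write(P0, v1, 174). refcount(pp1)=1 -> write in place. 4 ppages; refcounts: pp0:2 pp1:1 pp2:1 pp3:2
P0: v1 -> pp1 = 174
P1: v1 -> pp3 = 176
P2: v1 -> pp3 = 176

Answer: 174 176 176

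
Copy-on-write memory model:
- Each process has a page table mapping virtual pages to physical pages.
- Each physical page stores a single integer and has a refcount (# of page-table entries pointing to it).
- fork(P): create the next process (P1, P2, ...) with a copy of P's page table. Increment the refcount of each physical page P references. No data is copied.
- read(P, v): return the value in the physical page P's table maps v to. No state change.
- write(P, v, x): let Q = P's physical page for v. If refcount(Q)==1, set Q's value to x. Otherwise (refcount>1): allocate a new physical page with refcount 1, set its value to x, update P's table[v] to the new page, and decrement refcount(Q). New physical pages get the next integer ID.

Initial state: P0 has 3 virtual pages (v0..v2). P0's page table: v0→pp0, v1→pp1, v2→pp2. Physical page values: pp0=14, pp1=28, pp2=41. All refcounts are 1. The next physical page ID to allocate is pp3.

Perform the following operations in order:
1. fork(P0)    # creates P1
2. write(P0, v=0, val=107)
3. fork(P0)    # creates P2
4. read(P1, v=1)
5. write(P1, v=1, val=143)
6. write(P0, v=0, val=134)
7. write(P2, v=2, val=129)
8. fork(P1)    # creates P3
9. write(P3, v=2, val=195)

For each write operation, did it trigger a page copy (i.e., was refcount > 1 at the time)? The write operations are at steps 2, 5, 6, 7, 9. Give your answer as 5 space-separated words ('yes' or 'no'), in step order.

Op 1: fork(P0) -> P1. 3 ppages; refcounts: pp0:2 pp1:2 pp2:2
Op 2: write(P0, v0, 107). refcount(pp0)=2>1 -> COPY to pp3. 4 ppages; refcounts: pp0:1 pp1:2 pp2:2 pp3:1
Op 3: fork(P0) -> P2. 4 ppages; refcounts: pp0:1 pp1:3 pp2:3 pp3:2
Op 4: read(P1, v1) -> 28. No state change.
Op 5: write(P1, v1, 143). refcount(pp1)=3>1 -> COPY to pp4. 5 ppages; refcounts: pp0:1 pp1:2 pp2:3 pp3:2 pp4:1
Op 6: write(P0, v0, 134). refcount(pp3)=2>1 -> COPY to pp5. 6 ppages; refcounts: pp0:1 pp1:2 pp2:3 pp3:1 pp4:1 pp5:1
Op 7: write(P2, v2, 129). refcount(pp2)=3>1 -> COPY to pp6. 7 ppages; refcounts: pp0:1 pp1:2 pp2:2 pp3:1 pp4:1 pp5:1 pp6:1
Op 8: fork(P1) -> P3. 7 ppages; refcounts: pp0:2 pp1:2 pp2:3 pp3:1 pp4:2 pp5:1 pp6:1
Op 9: write(P3, v2, 195). refcount(pp2)=3>1 -> COPY to pp7. 8 ppages; refcounts: pp0:2 pp1:2 pp2:2 pp3:1 pp4:2 pp5:1 pp6:1 pp7:1

yes yes yes yes yes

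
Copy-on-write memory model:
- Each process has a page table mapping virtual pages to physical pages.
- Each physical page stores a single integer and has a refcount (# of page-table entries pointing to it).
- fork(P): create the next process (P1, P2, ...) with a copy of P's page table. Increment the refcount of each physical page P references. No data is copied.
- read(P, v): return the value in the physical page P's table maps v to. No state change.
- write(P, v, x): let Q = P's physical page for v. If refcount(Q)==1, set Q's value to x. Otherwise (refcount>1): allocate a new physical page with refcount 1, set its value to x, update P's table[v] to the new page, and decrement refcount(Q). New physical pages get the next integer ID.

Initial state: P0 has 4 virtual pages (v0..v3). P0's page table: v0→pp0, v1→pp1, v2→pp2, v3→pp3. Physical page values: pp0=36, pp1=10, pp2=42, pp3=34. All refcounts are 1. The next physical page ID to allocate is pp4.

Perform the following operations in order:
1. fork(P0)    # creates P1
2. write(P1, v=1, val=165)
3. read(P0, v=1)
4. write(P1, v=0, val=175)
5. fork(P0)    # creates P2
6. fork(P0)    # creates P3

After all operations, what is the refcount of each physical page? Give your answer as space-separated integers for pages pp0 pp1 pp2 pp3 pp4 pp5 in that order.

Answer: 3 3 4 4 1 1

Derivation:
Op 1: fork(P0) -> P1. 4 ppages; refcounts: pp0:2 pp1:2 pp2:2 pp3:2
Op 2: write(P1, v1, 165). refcount(pp1)=2>1 -> COPY to pp4. 5 ppages; refcounts: pp0:2 pp1:1 pp2:2 pp3:2 pp4:1
Op 3: read(P0, v1) -> 10. No state change.
Op 4: write(P1, v0, 175). refcount(pp0)=2>1 -> COPY to pp5. 6 ppages; refcounts: pp0:1 pp1:1 pp2:2 pp3:2 pp4:1 pp5:1
Op 5: fork(P0) -> P2. 6 ppages; refcounts: pp0:2 pp1:2 pp2:3 pp3:3 pp4:1 pp5:1
Op 6: fork(P0) -> P3. 6 ppages; refcounts: pp0:3 pp1:3 pp2:4 pp3:4 pp4:1 pp5:1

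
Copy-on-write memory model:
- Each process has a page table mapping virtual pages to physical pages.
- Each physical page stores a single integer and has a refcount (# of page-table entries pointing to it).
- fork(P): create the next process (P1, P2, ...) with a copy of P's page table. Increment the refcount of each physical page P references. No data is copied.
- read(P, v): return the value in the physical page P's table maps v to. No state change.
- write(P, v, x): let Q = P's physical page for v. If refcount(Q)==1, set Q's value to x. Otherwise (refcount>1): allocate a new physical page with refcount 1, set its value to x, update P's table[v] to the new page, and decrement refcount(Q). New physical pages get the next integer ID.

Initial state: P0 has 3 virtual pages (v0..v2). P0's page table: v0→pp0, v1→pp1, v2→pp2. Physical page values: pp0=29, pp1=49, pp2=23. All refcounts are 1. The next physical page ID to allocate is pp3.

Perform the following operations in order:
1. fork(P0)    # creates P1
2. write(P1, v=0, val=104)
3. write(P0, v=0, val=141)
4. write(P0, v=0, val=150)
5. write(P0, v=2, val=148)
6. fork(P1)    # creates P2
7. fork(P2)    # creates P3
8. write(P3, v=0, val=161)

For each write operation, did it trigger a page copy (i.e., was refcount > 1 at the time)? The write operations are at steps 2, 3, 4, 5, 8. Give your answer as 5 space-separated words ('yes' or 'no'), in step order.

Op 1: fork(P0) -> P1. 3 ppages; refcounts: pp0:2 pp1:2 pp2:2
Op 2: write(P1, v0, 104). refcount(pp0)=2>1 -> COPY to pp3. 4 ppages; refcounts: pp0:1 pp1:2 pp2:2 pp3:1
Op 3: write(P0, v0, 141). refcount(pp0)=1 -> write in place. 4 ppages; refcounts: pp0:1 pp1:2 pp2:2 pp3:1
Op 4: write(P0, v0, 150). refcount(pp0)=1 -> write in place. 4 ppages; refcounts: pp0:1 pp1:2 pp2:2 pp3:1
Op 5: write(P0, v2, 148). refcount(pp2)=2>1 -> COPY to pp4. 5 ppages; refcounts: pp0:1 pp1:2 pp2:1 pp3:1 pp4:1
Op 6: fork(P1) -> P2. 5 ppages; refcounts: pp0:1 pp1:3 pp2:2 pp3:2 pp4:1
Op 7: fork(P2) -> P3. 5 ppages; refcounts: pp0:1 pp1:4 pp2:3 pp3:3 pp4:1
Op 8: write(P3, v0, 161). refcount(pp3)=3>1 -> COPY to pp5. 6 ppages; refcounts: pp0:1 pp1:4 pp2:3 pp3:2 pp4:1 pp5:1

yes no no yes yes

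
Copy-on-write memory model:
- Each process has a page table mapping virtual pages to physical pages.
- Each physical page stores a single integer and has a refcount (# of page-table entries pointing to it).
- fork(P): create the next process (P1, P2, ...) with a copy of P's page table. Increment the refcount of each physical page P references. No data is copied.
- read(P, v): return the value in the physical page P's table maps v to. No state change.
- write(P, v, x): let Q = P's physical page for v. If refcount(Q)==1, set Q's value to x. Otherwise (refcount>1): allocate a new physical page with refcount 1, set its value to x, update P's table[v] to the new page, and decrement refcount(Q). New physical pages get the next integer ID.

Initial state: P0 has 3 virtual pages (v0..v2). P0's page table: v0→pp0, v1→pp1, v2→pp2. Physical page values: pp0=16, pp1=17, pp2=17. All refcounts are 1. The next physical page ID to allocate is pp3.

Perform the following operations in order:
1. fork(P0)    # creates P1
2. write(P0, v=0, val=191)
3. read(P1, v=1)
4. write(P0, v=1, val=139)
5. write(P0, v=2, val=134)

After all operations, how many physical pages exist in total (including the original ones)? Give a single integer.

Answer: 6

Derivation:
Op 1: fork(P0) -> P1. 3 ppages; refcounts: pp0:2 pp1:2 pp2:2
Op 2: write(P0, v0, 191). refcount(pp0)=2>1 -> COPY to pp3. 4 ppages; refcounts: pp0:1 pp1:2 pp2:2 pp3:1
Op 3: read(P1, v1) -> 17. No state change.
Op 4: write(P0, v1, 139). refcount(pp1)=2>1 -> COPY to pp4. 5 ppages; refcounts: pp0:1 pp1:1 pp2:2 pp3:1 pp4:1
Op 5: write(P0, v2, 134). refcount(pp2)=2>1 -> COPY to pp5. 6 ppages; refcounts: pp0:1 pp1:1 pp2:1 pp3:1 pp4:1 pp5:1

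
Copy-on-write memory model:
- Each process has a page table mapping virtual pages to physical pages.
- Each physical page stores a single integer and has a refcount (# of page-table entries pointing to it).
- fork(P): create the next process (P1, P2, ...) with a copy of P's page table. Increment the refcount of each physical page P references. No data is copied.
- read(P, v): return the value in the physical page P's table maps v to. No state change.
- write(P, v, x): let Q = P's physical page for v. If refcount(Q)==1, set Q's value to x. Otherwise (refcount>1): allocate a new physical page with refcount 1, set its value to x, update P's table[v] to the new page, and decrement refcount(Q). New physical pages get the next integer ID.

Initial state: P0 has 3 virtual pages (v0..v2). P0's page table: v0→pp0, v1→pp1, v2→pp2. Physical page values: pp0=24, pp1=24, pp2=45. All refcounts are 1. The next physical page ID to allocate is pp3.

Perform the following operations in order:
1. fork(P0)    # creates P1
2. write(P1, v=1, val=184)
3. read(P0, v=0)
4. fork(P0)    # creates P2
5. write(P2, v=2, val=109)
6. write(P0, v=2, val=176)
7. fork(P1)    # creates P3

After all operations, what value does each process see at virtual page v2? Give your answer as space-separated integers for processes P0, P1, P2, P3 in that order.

Answer: 176 45 109 45

Derivation:
Op 1: fork(P0) -> P1. 3 ppages; refcounts: pp0:2 pp1:2 pp2:2
Op 2: write(P1, v1, 184). refcount(pp1)=2>1 -> COPY to pp3. 4 ppages; refcounts: pp0:2 pp1:1 pp2:2 pp3:1
Op 3: read(P0, v0) -> 24. No state change.
Op 4: fork(P0) -> P2. 4 ppages; refcounts: pp0:3 pp1:2 pp2:3 pp3:1
Op 5: write(P2, v2, 109). refcount(pp2)=3>1 -> COPY to pp4. 5 ppages; refcounts: pp0:3 pp1:2 pp2:2 pp3:1 pp4:1
Op 6: write(P0, v2, 176). refcount(pp2)=2>1 -> COPY to pp5. 6 ppages; refcounts: pp0:3 pp1:2 pp2:1 pp3:1 pp4:1 pp5:1
Op 7: fork(P1) -> P3. 6 ppages; refcounts: pp0:4 pp1:2 pp2:2 pp3:2 pp4:1 pp5:1
P0: v2 -> pp5 = 176
P1: v2 -> pp2 = 45
P2: v2 -> pp4 = 109
P3: v2 -> pp2 = 45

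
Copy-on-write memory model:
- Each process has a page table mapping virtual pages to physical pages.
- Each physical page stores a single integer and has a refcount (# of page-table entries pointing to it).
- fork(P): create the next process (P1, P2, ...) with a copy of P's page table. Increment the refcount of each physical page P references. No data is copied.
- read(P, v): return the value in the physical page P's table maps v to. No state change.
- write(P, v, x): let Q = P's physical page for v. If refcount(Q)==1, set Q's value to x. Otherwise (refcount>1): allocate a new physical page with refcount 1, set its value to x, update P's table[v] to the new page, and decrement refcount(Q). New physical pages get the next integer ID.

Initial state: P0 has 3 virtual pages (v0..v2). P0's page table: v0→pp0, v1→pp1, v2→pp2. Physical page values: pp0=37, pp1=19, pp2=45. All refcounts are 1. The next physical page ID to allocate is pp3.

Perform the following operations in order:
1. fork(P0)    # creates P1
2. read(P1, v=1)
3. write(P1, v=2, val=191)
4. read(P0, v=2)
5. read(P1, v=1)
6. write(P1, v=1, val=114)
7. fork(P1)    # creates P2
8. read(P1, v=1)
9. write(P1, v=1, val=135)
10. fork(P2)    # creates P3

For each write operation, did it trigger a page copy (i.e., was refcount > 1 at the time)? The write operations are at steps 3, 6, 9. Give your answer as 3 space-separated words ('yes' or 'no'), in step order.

Op 1: fork(P0) -> P1. 3 ppages; refcounts: pp0:2 pp1:2 pp2:2
Op 2: read(P1, v1) -> 19. No state change.
Op 3: write(P1, v2, 191). refcount(pp2)=2>1 -> COPY to pp3. 4 ppages; refcounts: pp0:2 pp1:2 pp2:1 pp3:1
Op 4: read(P0, v2) -> 45. No state change.
Op 5: read(P1, v1) -> 19. No state change.
Op 6: write(P1, v1, 114). refcount(pp1)=2>1 -> COPY to pp4. 5 ppages; refcounts: pp0:2 pp1:1 pp2:1 pp3:1 pp4:1
Op 7: fork(P1) -> P2. 5 ppages; refcounts: pp0:3 pp1:1 pp2:1 pp3:2 pp4:2
Op 8: read(P1, v1) -> 114. No state change.
Op 9: write(P1, v1, 135). refcount(pp4)=2>1 -> COPY to pp5. 6 ppages; refcounts: pp0:3 pp1:1 pp2:1 pp3:2 pp4:1 pp5:1
Op 10: fork(P2) -> P3. 6 ppages; refcounts: pp0:4 pp1:1 pp2:1 pp3:3 pp4:2 pp5:1

yes yes yes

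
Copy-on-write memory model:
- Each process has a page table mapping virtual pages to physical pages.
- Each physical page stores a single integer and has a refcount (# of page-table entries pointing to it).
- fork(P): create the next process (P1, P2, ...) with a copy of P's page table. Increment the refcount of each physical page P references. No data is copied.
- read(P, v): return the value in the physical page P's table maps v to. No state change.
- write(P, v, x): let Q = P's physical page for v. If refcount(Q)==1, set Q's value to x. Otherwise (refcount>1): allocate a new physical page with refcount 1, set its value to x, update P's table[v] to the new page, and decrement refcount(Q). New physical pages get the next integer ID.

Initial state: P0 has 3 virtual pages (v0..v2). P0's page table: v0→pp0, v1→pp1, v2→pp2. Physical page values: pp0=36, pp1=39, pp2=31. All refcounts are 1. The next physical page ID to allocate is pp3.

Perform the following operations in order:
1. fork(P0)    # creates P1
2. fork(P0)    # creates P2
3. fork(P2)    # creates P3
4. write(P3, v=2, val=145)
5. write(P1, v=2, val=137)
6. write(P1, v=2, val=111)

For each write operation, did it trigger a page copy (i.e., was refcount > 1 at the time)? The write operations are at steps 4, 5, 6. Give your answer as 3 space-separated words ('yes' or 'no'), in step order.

Op 1: fork(P0) -> P1. 3 ppages; refcounts: pp0:2 pp1:2 pp2:2
Op 2: fork(P0) -> P2. 3 ppages; refcounts: pp0:3 pp1:3 pp2:3
Op 3: fork(P2) -> P3. 3 ppages; refcounts: pp0:4 pp1:4 pp2:4
Op 4: write(P3, v2, 145). refcount(pp2)=4>1 -> COPY to pp3. 4 ppages; refcounts: pp0:4 pp1:4 pp2:3 pp3:1
Op 5: write(P1, v2, 137). refcount(pp2)=3>1 -> COPY to pp4. 5 ppages; refcounts: pp0:4 pp1:4 pp2:2 pp3:1 pp4:1
Op 6: write(P1, v2, 111). refcount(pp4)=1 -> write in place. 5 ppages; refcounts: pp0:4 pp1:4 pp2:2 pp3:1 pp4:1

yes yes no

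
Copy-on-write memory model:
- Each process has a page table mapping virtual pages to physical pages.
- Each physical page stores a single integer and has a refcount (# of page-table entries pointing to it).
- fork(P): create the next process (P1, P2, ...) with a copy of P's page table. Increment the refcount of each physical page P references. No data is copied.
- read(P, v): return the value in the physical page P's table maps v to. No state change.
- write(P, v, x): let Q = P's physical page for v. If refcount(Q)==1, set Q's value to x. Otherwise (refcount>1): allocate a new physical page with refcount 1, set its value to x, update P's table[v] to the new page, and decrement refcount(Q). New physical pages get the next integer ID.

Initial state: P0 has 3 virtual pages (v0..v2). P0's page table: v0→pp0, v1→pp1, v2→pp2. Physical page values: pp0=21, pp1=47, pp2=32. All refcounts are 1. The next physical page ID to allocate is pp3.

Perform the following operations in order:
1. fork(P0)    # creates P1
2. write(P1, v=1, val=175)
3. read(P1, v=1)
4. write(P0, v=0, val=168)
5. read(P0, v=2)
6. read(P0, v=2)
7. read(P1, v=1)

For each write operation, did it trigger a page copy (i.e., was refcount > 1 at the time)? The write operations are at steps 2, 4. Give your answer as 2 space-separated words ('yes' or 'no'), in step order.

Op 1: fork(P0) -> P1. 3 ppages; refcounts: pp0:2 pp1:2 pp2:2
Op 2: write(P1, v1, 175). refcount(pp1)=2>1 -> COPY to pp3. 4 ppages; refcounts: pp0:2 pp1:1 pp2:2 pp3:1
Op 3: read(P1, v1) -> 175. No state change.
Op 4: write(P0, v0, 168). refcount(pp0)=2>1 -> COPY to pp4. 5 ppages; refcounts: pp0:1 pp1:1 pp2:2 pp3:1 pp4:1
Op 5: read(P0, v2) -> 32. No state change.
Op 6: read(P0, v2) -> 32. No state change.
Op 7: read(P1, v1) -> 175. No state change.

yes yes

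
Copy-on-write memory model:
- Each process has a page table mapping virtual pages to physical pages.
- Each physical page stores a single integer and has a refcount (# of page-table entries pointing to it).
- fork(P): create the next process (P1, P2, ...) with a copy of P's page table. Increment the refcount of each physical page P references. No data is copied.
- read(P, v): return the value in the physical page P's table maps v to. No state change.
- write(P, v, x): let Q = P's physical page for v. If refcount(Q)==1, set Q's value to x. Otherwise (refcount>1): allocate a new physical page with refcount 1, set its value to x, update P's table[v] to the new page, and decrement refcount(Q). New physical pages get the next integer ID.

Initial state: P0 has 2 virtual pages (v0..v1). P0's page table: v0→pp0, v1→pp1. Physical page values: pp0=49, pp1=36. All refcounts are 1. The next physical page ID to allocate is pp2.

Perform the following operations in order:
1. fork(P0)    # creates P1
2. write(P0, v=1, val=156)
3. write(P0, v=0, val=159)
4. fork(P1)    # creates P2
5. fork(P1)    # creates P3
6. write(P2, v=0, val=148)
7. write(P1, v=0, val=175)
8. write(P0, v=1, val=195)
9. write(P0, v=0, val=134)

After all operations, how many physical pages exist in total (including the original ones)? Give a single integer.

Op 1: fork(P0) -> P1. 2 ppages; refcounts: pp0:2 pp1:2
Op 2: write(P0, v1, 156). refcount(pp1)=2>1 -> COPY to pp2. 3 ppages; refcounts: pp0:2 pp1:1 pp2:1
Op 3: write(P0, v0, 159). refcount(pp0)=2>1 -> COPY to pp3. 4 ppages; refcounts: pp0:1 pp1:1 pp2:1 pp3:1
Op 4: fork(P1) -> P2. 4 ppages; refcounts: pp0:2 pp1:2 pp2:1 pp3:1
Op 5: fork(P1) -> P3. 4 ppages; refcounts: pp0:3 pp1:3 pp2:1 pp3:1
Op 6: write(P2, v0, 148). refcount(pp0)=3>1 -> COPY to pp4. 5 ppages; refcounts: pp0:2 pp1:3 pp2:1 pp3:1 pp4:1
Op 7: write(P1, v0, 175). refcount(pp0)=2>1 -> COPY to pp5. 6 ppages; refcounts: pp0:1 pp1:3 pp2:1 pp3:1 pp4:1 pp5:1
Op 8: write(P0, v1, 195). refcount(pp2)=1 -> write in place. 6 ppages; refcounts: pp0:1 pp1:3 pp2:1 pp3:1 pp4:1 pp5:1
Op 9: write(P0, v0, 134). refcount(pp3)=1 -> write in place. 6 ppages; refcounts: pp0:1 pp1:3 pp2:1 pp3:1 pp4:1 pp5:1

Answer: 6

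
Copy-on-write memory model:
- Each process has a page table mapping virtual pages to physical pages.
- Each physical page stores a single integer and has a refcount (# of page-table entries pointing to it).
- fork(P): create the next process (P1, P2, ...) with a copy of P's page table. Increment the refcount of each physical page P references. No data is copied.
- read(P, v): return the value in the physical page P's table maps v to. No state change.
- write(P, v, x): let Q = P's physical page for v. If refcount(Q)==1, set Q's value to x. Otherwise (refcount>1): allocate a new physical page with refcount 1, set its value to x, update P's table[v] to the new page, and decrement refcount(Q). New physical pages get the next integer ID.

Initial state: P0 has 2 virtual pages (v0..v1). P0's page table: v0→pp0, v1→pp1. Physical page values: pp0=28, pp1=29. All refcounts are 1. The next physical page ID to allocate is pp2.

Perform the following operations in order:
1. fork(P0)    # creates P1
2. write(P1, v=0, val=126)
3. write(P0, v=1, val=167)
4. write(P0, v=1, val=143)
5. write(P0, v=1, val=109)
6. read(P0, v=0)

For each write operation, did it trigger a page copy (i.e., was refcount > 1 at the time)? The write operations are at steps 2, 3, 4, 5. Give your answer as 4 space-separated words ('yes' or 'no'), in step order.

Op 1: fork(P0) -> P1. 2 ppages; refcounts: pp0:2 pp1:2
Op 2: write(P1, v0, 126). refcount(pp0)=2>1 -> COPY to pp2. 3 ppages; refcounts: pp0:1 pp1:2 pp2:1
Op 3: write(P0, v1, 167). refcount(pp1)=2>1 -> COPY to pp3. 4 ppages; refcounts: pp0:1 pp1:1 pp2:1 pp3:1
Op 4: write(P0, v1, 143). refcount(pp3)=1 -> write in place. 4 ppages; refcounts: pp0:1 pp1:1 pp2:1 pp3:1
Op 5: write(P0, v1, 109). refcount(pp3)=1 -> write in place. 4 ppages; refcounts: pp0:1 pp1:1 pp2:1 pp3:1
Op 6: read(P0, v0) -> 28. No state change.

yes yes no no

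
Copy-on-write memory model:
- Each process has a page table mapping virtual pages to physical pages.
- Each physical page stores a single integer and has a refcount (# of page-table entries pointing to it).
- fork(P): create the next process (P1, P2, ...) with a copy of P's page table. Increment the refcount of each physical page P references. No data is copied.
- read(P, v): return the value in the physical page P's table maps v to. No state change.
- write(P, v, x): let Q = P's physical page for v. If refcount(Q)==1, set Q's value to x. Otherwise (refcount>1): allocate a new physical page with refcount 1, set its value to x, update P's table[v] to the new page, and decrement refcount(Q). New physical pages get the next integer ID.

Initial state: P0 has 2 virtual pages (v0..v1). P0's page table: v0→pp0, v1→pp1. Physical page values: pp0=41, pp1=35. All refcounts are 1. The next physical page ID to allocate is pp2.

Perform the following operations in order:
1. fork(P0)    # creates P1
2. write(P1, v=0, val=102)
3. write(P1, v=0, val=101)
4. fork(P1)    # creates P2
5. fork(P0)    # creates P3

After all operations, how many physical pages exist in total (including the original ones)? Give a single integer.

Op 1: fork(P0) -> P1. 2 ppages; refcounts: pp0:2 pp1:2
Op 2: write(P1, v0, 102). refcount(pp0)=2>1 -> COPY to pp2. 3 ppages; refcounts: pp0:1 pp1:2 pp2:1
Op 3: write(P1, v0, 101). refcount(pp2)=1 -> write in place. 3 ppages; refcounts: pp0:1 pp1:2 pp2:1
Op 4: fork(P1) -> P2. 3 ppages; refcounts: pp0:1 pp1:3 pp2:2
Op 5: fork(P0) -> P3. 3 ppages; refcounts: pp0:2 pp1:4 pp2:2

Answer: 3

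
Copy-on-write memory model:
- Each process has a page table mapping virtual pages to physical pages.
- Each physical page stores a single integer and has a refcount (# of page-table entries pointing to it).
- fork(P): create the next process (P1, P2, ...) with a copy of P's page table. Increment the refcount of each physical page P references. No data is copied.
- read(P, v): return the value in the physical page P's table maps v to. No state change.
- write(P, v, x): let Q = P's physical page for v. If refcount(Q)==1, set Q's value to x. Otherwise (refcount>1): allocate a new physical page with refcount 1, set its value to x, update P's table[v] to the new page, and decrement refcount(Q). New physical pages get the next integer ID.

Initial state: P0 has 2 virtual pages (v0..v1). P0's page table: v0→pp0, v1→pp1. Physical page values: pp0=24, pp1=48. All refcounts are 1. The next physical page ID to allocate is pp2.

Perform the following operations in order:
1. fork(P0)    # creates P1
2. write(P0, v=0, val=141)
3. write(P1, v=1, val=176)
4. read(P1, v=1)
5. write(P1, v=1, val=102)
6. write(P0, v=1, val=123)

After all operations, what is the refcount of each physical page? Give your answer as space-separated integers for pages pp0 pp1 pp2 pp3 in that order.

Op 1: fork(P0) -> P1. 2 ppages; refcounts: pp0:2 pp1:2
Op 2: write(P0, v0, 141). refcount(pp0)=2>1 -> COPY to pp2. 3 ppages; refcounts: pp0:1 pp1:2 pp2:1
Op 3: write(P1, v1, 176). refcount(pp1)=2>1 -> COPY to pp3. 4 ppages; refcounts: pp0:1 pp1:1 pp2:1 pp3:1
Op 4: read(P1, v1) -> 176. No state change.
Op 5: write(P1, v1, 102). refcount(pp3)=1 -> write in place. 4 ppages; refcounts: pp0:1 pp1:1 pp2:1 pp3:1
Op 6: write(P0, v1, 123). refcount(pp1)=1 -> write in place. 4 ppages; refcounts: pp0:1 pp1:1 pp2:1 pp3:1

Answer: 1 1 1 1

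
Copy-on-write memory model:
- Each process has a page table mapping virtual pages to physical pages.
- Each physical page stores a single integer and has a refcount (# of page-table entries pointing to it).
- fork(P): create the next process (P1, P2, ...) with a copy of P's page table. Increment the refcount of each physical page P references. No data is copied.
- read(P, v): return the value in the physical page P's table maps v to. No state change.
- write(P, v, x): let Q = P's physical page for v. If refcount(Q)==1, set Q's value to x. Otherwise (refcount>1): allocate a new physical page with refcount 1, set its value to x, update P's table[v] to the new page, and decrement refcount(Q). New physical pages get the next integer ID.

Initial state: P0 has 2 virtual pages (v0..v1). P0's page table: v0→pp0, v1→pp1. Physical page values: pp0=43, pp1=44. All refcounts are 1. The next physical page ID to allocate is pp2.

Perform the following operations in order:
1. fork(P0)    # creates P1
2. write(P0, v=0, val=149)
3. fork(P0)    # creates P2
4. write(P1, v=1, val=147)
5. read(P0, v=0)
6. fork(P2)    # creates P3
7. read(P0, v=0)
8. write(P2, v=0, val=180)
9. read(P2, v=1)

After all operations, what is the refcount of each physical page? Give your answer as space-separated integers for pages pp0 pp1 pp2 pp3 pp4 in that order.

Answer: 1 3 2 1 1

Derivation:
Op 1: fork(P0) -> P1. 2 ppages; refcounts: pp0:2 pp1:2
Op 2: write(P0, v0, 149). refcount(pp0)=2>1 -> COPY to pp2. 3 ppages; refcounts: pp0:1 pp1:2 pp2:1
Op 3: fork(P0) -> P2. 3 ppages; refcounts: pp0:1 pp1:3 pp2:2
Op 4: write(P1, v1, 147). refcount(pp1)=3>1 -> COPY to pp3. 4 ppages; refcounts: pp0:1 pp1:2 pp2:2 pp3:1
Op 5: read(P0, v0) -> 149. No state change.
Op 6: fork(P2) -> P3. 4 ppages; refcounts: pp0:1 pp1:3 pp2:3 pp3:1
Op 7: read(P0, v0) -> 149. No state change.
Op 8: write(P2, v0, 180). refcount(pp2)=3>1 -> COPY to pp4. 5 ppages; refcounts: pp0:1 pp1:3 pp2:2 pp3:1 pp4:1
Op 9: read(P2, v1) -> 44. No state change.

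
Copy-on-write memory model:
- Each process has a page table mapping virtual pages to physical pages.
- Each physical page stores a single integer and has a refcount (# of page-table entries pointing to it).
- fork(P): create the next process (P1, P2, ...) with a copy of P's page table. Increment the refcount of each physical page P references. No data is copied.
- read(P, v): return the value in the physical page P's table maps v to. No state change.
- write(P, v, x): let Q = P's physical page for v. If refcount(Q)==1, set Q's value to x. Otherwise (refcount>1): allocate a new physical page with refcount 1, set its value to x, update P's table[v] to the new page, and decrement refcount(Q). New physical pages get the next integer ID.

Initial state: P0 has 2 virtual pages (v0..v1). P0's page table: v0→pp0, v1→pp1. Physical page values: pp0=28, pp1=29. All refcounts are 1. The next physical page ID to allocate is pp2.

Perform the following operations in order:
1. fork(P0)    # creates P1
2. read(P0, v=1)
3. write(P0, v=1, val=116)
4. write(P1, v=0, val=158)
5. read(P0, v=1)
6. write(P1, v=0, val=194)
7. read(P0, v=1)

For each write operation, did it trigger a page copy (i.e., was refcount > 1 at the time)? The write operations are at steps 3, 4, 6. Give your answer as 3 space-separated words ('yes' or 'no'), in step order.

Op 1: fork(P0) -> P1. 2 ppages; refcounts: pp0:2 pp1:2
Op 2: read(P0, v1) -> 29. No state change.
Op 3: write(P0, v1, 116). refcount(pp1)=2>1 -> COPY to pp2. 3 ppages; refcounts: pp0:2 pp1:1 pp2:1
Op 4: write(P1, v0, 158). refcount(pp0)=2>1 -> COPY to pp3. 4 ppages; refcounts: pp0:1 pp1:1 pp2:1 pp3:1
Op 5: read(P0, v1) -> 116. No state change.
Op 6: write(P1, v0, 194). refcount(pp3)=1 -> write in place. 4 ppages; refcounts: pp0:1 pp1:1 pp2:1 pp3:1
Op 7: read(P0, v1) -> 116. No state change.

yes yes no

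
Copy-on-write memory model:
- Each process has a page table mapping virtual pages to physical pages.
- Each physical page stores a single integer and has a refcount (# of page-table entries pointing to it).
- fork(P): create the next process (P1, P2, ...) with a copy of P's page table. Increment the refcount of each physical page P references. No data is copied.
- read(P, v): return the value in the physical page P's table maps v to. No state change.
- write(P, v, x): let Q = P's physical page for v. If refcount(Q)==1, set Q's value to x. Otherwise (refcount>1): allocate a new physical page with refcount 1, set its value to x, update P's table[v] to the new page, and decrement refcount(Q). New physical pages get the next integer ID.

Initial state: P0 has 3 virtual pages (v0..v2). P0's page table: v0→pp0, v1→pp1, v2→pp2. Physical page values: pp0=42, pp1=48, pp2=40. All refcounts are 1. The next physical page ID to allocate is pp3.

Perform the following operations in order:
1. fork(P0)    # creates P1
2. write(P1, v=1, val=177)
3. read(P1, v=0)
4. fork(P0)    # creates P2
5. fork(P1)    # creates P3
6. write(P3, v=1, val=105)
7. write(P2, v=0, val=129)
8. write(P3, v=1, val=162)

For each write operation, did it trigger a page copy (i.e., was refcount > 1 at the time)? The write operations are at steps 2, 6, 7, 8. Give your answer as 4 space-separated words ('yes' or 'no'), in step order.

Op 1: fork(P0) -> P1. 3 ppages; refcounts: pp0:2 pp1:2 pp2:2
Op 2: write(P1, v1, 177). refcount(pp1)=2>1 -> COPY to pp3. 4 ppages; refcounts: pp0:2 pp1:1 pp2:2 pp3:1
Op 3: read(P1, v0) -> 42. No state change.
Op 4: fork(P0) -> P2. 4 ppages; refcounts: pp0:3 pp1:2 pp2:3 pp3:1
Op 5: fork(P1) -> P3. 4 ppages; refcounts: pp0:4 pp1:2 pp2:4 pp3:2
Op 6: write(P3, v1, 105). refcount(pp3)=2>1 -> COPY to pp4. 5 ppages; refcounts: pp0:4 pp1:2 pp2:4 pp3:1 pp4:1
Op 7: write(P2, v0, 129). refcount(pp0)=4>1 -> COPY to pp5. 6 ppages; refcounts: pp0:3 pp1:2 pp2:4 pp3:1 pp4:1 pp5:1
Op 8: write(P3, v1, 162). refcount(pp4)=1 -> write in place. 6 ppages; refcounts: pp0:3 pp1:2 pp2:4 pp3:1 pp4:1 pp5:1

yes yes yes no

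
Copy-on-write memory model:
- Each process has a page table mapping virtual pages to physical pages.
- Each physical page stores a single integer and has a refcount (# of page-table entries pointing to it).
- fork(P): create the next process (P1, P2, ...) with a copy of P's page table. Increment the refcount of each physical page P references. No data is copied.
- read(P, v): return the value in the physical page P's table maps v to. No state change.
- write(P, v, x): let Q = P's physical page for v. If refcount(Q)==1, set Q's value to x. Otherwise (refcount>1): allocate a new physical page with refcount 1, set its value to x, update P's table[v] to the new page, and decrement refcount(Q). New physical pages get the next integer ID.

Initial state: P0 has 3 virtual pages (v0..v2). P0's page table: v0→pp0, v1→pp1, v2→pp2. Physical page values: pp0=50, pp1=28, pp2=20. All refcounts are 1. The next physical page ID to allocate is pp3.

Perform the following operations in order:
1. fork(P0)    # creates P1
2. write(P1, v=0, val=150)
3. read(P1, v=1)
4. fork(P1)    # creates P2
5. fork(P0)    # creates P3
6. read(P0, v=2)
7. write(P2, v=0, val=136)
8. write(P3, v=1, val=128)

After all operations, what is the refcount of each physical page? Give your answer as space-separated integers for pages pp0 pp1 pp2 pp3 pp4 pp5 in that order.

Op 1: fork(P0) -> P1. 3 ppages; refcounts: pp0:2 pp1:2 pp2:2
Op 2: write(P1, v0, 150). refcount(pp0)=2>1 -> COPY to pp3. 4 ppages; refcounts: pp0:1 pp1:2 pp2:2 pp3:1
Op 3: read(P1, v1) -> 28. No state change.
Op 4: fork(P1) -> P2. 4 ppages; refcounts: pp0:1 pp1:3 pp2:3 pp3:2
Op 5: fork(P0) -> P3. 4 ppages; refcounts: pp0:2 pp1:4 pp2:4 pp3:2
Op 6: read(P0, v2) -> 20. No state change.
Op 7: write(P2, v0, 136). refcount(pp3)=2>1 -> COPY to pp4. 5 ppages; refcounts: pp0:2 pp1:4 pp2:4 pp3:1 pp4:1
Op 8: write(P3, v1, 128). refcount(pp1)=4>1 -> COPY to pp5. 6 ppages; refcounts: pp0:2 pp1:3 pp2:4 pp3:1 pp4:1 pp5:1

Answer: 2 3 4 1 1 1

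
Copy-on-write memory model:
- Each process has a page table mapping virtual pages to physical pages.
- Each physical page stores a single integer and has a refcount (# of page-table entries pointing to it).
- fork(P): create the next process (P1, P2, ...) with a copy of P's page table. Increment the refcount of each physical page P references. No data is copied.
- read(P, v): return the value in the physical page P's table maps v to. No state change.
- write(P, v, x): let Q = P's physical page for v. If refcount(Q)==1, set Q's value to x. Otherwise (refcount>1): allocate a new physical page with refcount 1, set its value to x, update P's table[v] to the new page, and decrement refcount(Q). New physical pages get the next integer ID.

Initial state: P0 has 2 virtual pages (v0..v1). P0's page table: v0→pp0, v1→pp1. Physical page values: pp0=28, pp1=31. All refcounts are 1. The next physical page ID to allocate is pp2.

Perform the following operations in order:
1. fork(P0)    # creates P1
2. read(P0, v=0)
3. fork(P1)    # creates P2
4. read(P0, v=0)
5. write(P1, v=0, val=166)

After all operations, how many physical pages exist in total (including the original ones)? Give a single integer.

Answer: 3

Derivation:
Op 1: fork(P0) -> P1. 2 ppages; refcounts: pp0:2 pp1:2
Op 2: read(P0, v0) -> 28. No state change.
Op 3: fork(P1) -> P2. 2 ppages; refcounts: pp0:3 pp1:3
Op 4: read(P0, v0) -> 28. No state change.
Op 5: write(P1, v0, 166). refcount(pp0)=3>1 -> COPY to pp2. 3 ppages; refcounts: pp0:2 pp1:3 pp2:1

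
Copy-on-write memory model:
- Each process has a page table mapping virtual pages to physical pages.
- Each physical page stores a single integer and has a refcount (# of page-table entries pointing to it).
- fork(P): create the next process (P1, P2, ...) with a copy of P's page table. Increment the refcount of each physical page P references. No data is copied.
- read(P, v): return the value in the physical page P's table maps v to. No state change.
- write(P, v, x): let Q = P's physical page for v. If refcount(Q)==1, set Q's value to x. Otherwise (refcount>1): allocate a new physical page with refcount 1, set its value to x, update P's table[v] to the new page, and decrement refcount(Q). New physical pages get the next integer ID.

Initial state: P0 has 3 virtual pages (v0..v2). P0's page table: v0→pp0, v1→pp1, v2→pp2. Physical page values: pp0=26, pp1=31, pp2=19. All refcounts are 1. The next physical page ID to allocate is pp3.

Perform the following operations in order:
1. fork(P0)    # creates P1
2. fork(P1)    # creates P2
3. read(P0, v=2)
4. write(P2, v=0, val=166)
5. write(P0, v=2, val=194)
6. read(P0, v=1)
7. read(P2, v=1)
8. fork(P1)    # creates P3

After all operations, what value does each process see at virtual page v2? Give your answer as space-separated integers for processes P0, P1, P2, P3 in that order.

Op 1: fork(P0) -> P1. 3 ppages; refcounts: pp0:2 pp1:2 pp2:2
Op 2: fork(P1) -> P2. 3 ppages; refcounts: pp0:3 pp1:3 pp2:3
Op 3: read(P0, v2) -> 19. No state change.
Op 4: write(P2, v0, 166). refcount(pp0)=3>1 -> COPY to pp3. 4 ppages; refcounts: pp0:2 pp1:3 pp2:3 pp3:1
Op 5: write(P0, v2, 194). refcount(pp2)=3>1 -> COPY to pp4. 5 ppages; refcounts: pp0:2 pp1:3 pp2:2 pp3:1 pp4:1
Op 6: read(P0, v1) -> 31. No state change.
Op 7: read(P2, v1) -> 31. No state change.
Op 8: fork(P1) -> P3. 5 ppages; refcounts: pp0:3 pp1:4 pp2:3 pp3:1 pp4:1
P0: v2 -> pp4 = 194
P1: v2 -> pp2 = 19
P2: v2 -> pp2 = 19
P3: v2 -> pp2 = 19

Answer: 194 19 19 19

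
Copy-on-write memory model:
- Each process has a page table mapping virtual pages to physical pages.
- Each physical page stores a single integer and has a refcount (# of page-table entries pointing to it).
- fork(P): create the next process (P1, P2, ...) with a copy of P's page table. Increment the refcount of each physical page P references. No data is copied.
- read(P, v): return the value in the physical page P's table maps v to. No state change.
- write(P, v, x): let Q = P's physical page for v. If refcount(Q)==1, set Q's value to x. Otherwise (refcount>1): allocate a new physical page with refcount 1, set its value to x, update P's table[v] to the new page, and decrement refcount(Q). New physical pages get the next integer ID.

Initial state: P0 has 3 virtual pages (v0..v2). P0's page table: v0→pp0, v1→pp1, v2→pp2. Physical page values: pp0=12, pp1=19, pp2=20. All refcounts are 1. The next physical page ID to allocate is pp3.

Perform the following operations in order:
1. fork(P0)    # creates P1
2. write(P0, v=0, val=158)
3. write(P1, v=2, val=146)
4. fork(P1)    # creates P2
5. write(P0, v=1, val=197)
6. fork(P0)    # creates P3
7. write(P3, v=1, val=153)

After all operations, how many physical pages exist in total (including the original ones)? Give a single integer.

Answer: 7

Derivation:
Op 1: fork(P0) -> P1. 3 ppages; refcounts: pp0:2 pp1:2 pp2:2
Op 2: write(P0, v0, 158). refcount(pp0)=2>1 -> COPY to pp3. 4 ppages; refcounts: pp0:1 pp1:2 pp2:2 pp3:1
Op 3: write(P1, v2, 146). refcount(pp2)=2>1 -> COPY to pp4. 5 ppages; refcounts: pp0:1 pp1:2 pp2:1 pp3:1 pp4:1
Op 4: fork(P1) -> P2. 5 ppages; refcounts: pp0:2 pp1:3 pp2:1 pp3:1 pp4:2
Op 5: write(P0, v1, 197). refcount(pp1)=3>1 -> COPY to pp5. 6 ppages; refcounts: pp0:2 pp1:2 pp2:1 pp3:1 pp4:2 pp5:1
Op 6: fork(P0) -> P3. 6 ppages; refcounts: pp0:2 pp1:2 pp2:2 pp3:2 pp4:2 pp5:2
Op 7: write(P3, v1, 153). refcount(pp5)=2>1 -> COPY to pp6. 7 ppages; refcounts: pp0:2 pp1:2 pp2:2 pp3:2 pp4:2 pp5:1 pp6:1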